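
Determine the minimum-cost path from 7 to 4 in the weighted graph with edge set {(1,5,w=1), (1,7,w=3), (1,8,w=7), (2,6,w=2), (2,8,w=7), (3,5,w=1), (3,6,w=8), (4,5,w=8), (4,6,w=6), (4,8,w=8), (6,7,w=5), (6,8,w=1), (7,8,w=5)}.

Step 1: Build adjacency list with weights:
  1: 5(w=1), 7(w=3), 8(w=7)
  2: 6(w=2), 8(w=7)
  3: 5(w=1), 6(w=8)
  4: 5(w=8), 6(w=6), 8(w=8)
  5: 1(w=1), 3(w=1), 4(w=8)
  6: 2(w=2), 3(w=8), 4(w=6), 7(w=5), 8(w=1)
  7: 1(w=3), 6(w=5), 8(w=5)
  8: 1(w=7), 2(w=7), 4(w=8), 6(w=1), 7(w=5)

Step 2: Apply Dijkstra's algorithm from vertex 7:
  Visit vertex 7 (distance=0)
    Update dist[1] = 3
    Update dist[6] = 5
    Update dist[8] = 5
  Visit vertex 1 (distance=3)
    Update dist[5] = 4
  Visit vertex 5 (distance=4)
    Update dist[3] = 5
    Update dist[4] = 12
  Visit vertex 3 (distance=5)
  Visit vertex 6 (distance=5)
    Update dist[2] = 7
    Update dist[4] = 11
  Visit vertex 8 (distance=5)
  Visit vertex 2 (distance=7)
  Visit vertex 4 (distance=11)

Step 3: Shortest path: 7 -> 6 -> 4
Total weight: 5 + 6 = 11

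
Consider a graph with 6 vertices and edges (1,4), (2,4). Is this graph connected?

Step 1: Build adjacency list from edges:
  1: 4
  2: 4
  3: (none)
  4: 1, 2
  5: (none)
  6: (none)

Step 2: Run BFS/DFS from vertex 1:
  Visited: {1, 4, 2}
  Reached 3 of 6 vertices

Step 3: Only 3 of 6 vertices reached. Graph is disconnected.
Connected components: {1, 2, 4}, {3}, {5}, {6}
Answer: No, the graph is not connected (4 components).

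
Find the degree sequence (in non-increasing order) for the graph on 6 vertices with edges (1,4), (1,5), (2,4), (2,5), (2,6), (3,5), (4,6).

Step 1: Count edges incident to each vertex:
  deg(1) = 2 (neighbors: 4, 5)
  deg(2) = 3 (neighbors: 4, 5, 6)
  deg(3) = 1 (neighbors: 5)
  deg(4) = 3 (neighbors: 1, 2, 6)
  deg(5) = 3 (neighbors: 1, 2, 3)
  deg(6) = 2 (neighbors: 2, 4)

Step 2: Sort degrees in non-increasing order:
  Degrees: [2, 3, 1, 3, 3, 2] -> sorted: [3, 3, 3, 2, 2, 1]

Degree sequence: [3, 3, 3, 2, 2, 1]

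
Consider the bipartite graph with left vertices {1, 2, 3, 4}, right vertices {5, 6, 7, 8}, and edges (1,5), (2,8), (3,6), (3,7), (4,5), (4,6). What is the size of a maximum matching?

Step 1: List the neighbors of each left vertex:
  1: 5
  2: 8
  3: 6, 7
  4: 5, 6

Step 2: Greedily match left vertices, then look for augmenting paths:
  Match 1 -- 5
  Match 2 -- 8
  Match 3 -- 7
  Match 4 -- 6
  No augmenting path remains.

Step 3: Verify this is maximum:
  Matching size 4 = min(|L|, |R|) = min(4, 4), which is an upper bound, so this matching is maximum.

Maximum matching: {(1,5), (2,8), (3,7), (4,6)}
Size: 4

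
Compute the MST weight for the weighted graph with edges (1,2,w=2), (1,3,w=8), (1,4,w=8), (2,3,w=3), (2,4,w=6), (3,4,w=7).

Apply Kruskal's algorithm (sort edges by weight, add if no cycle):

Sorted edges by weight:
  (1,2) w=2
  (2,3) w=3
  (2,4) w=6
  (3,4) w=7
  (1,3) w=8
  (1,4) w=8

Add edge (1,2) w=2 -- no cycle. Running total: 2
Add edge (2,3) w=3 -- no cycle. Running total: 5
Add edge (2,4) w=6 -- no cycle. Running total: 11

MST edges: (1,2,w=2), (2,3,w=3), (2,4,w=6)
Total MST weight: 2 + 3 + 6 = 11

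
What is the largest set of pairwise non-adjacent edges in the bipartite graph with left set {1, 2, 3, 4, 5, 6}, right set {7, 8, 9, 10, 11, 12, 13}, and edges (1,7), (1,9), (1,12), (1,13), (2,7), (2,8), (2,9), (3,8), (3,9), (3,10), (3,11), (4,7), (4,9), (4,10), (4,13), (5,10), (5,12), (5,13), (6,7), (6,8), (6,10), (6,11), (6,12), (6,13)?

Step 1: List the neighbors of each left vertex:
  1: 7, 9, 12, 13
  2: 7, 8, 9
  3: 8, 9, 10, 11
  4: 7, 9, 10, 13
  5: 10, 12, 13
  6: 7, 8, 10, 11, 12, 13

Step 2: Greedily match left vertices, then look for augmenting paths:
  Match 1 -- 7
  Match 2 -- 8
  Match 3 -- 9
  Match 4 -- 10
  Match 5 -- 12
  Match 6 -- 11
  No augmenting path remains.

Step 3: Verify this is maximum:
  Matching size 6 = min(|L|, |R|) = min(6, 7), which is an upper bound, so this matching is maximum.

Maximum matching: {(1,7), (2,8), (3,9), (4,10), (5,12), (6,11)}
Size: 6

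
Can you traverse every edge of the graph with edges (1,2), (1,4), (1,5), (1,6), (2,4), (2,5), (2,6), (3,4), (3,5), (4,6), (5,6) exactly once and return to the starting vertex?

Step 1: Find the degree of each vertex:
  deg(1) = 4
  deg(2) = 4
  deg(3) = 2
  deg(4) = 4
  deg(5) = 4
  deg(6) = 4

Step 2: Count vertices with odd degree:
  All vertices have even degree (0 odd-degree vertices)

Step 3: Apply Euler's theorem:
  - Eulerian circuit exists iff graph is connected and all vertices have even degree
  - Eulerian path exists iff graph is connected and has 0 or 2 odd-degree vertices

Graph is connected with 0 odd-degree vertices.
Both Eulerian circuit and Eulerian path exist.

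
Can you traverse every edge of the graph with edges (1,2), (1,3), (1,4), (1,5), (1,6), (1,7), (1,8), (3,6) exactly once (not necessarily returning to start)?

Step 1: Find the degree of each vertex:
  deg(1) = 7
  deg(2) = 1
  deg(3) = 2
  deg(4) = 1
  deg(5) = 1
  deg(6) = 2
  deg(7) = 1
  deg(8) = 1

Step 2: Count vertices with odd degree:
  Odd-degree vertices: 1, 2, 4, 5, 7, 8 (6 total)

Step 3: Apply Euler's theorem:
  - Eulerian circuit exists iff graph is connected and all vertices have even degree
  - Eulerian path exists iff graph is connected and has 0 or 2 odd-degree vertices

Graph has 6 odd-degree vertices (need 0 or 2).
Neither Eulerian path nor Eulerian circuit exists.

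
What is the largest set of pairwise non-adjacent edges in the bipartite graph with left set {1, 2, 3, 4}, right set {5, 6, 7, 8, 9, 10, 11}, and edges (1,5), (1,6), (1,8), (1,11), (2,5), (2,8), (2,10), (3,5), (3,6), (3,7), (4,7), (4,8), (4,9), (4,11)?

Step 1: List the neighbors of each left vertex:
  1: 5, 6, 8, 11
  2: 5, 8, 10
  3: 5, 6, 7
  4: 7, 8, 9, 11

Step 2: Greedily match left vertices, then look for augmenting paths:
  Match 1 -- 5
  Match 2 -- 8
  Match 3 -- 6
  Match 4 -- 7
  No augmenting path remains.

Step 3: Verify this is maximum:
  Matching size 4 = min(|L|, |R|) = min(4, 7), which is an upper bound, so this matching is maximum.

Maximum matching: {(1,5), (2,8), (3,6), (4,7)}
Size: 4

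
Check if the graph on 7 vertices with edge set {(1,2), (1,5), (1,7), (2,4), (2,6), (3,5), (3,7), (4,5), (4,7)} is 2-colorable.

Step 1: Attempt 2-coloring using BFS:
  Start at vertex 1, assign color 0
  Color vertex 2 with color 1 (neighbor of 1)
  Color vertex 5 with color 1 (neighbor of 1)
  Color vertex 7 with color 1 (neighbor of 1)
  Color vertex 4 with color 0 (neighbor of 2)
  Color vertex 6 with color 0 (neighbor of 2)
  Color vertex 3 with color 0 (neighbor of 5)

Step 2: 2-coloring succeeded. No conflicts found.
  Set A (color 0): {1, 3, 4, 6}
  Set B (color 1): {2, 5, 7}

The graph is bipartite with partition {1, 3, 4, 6}, {2, 5, 7}.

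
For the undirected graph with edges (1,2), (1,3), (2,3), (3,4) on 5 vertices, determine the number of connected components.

Step 1: Build adjacency list from edges:
  1: 2, 3
  2: 1, 3
  3: 1, 2, 4
  4: 3
  5: (none)

Step 2: Run BFS/DFS from vertex 1:
  Visited: {1, 2, 3, 4}
  Reached 4 of 5 vertices

Step 3: Only 4 of 5 vertices reached. Graph is disconnected.
Connected components: {1, 2, 3, 4}, {5}
Number of connected components: 2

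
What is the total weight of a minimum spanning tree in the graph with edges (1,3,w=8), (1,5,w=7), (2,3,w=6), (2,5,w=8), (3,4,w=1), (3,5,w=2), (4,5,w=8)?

Apply Kruskal's algorithm (sort edges by weight, add if no cycle):

Sorted edges by weight:
  (3,4) w=1
  (3,5) w=2
  (2,3) w=6
  (1,5) w=7
  (1,3) w=8
  (2,5) w=8
  (4,5) w=8

Add edge (3,4) w=1 -- no cycle. Running total: 1
Add edge (3,5) w=2 -- no cycle. Running total: 3
Add edge (2,3) w=6 -- no cycle. Running total: 9
Add edge (1,5) w=7 -- no cycle. Running total: 16

MST edges: (3,4,w=1), (3,5,w=2), (2,3,w=6), (1,5,w=7)
Total MST weight: 1 + 2 + 6 + 7 = 16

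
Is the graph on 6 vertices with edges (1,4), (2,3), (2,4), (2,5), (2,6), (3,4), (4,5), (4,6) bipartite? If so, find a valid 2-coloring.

Step 1: Attempt 2-coloring using BFS:
  Start at vertex 1, assign color 0
  Color vertex 4 with color 1 (neighbor of 1)
  Color vertex 2 with color 0 (neighbor of 4)
  Color vertex 3 with color 0 (neighbor of 4)
  Color vertex 5 with color 0 (neighbor of 4)
  Color vertex 6 with color 0 (neighbor of 4)

Step 2: Conflict found! Vertices 2 and 3 are adjacent but have the same color.
This means the graph contains an odd cycle.

The graph is NOT bipartite.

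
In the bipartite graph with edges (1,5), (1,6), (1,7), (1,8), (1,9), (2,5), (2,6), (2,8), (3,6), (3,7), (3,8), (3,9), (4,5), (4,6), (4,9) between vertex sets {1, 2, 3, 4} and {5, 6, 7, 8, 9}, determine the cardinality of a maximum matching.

Step 1: List the neighbors of each left vertex:
  1: 5, 6, 7, 8, 9
  2: 5, 6, 8
  3: 6, 7, 8, 9
  4: 5, 6, 9

Step 2: Greedily match left vertices, then look for augmenting paths:
  Match 1 -- 5
  Match 2 -- 6
  Match 3 -- 7
  Match 4 -- 9
  No augmenting path remains.

Step 3: Verify this is maximum:
  Matching size 4 = min(|L|, |R|) = min(4, 5), which is an upper bound, so this matching is maximum.

Maximum matching: {(1,5), (2,6), (3,7), (4,9)}
Size: 4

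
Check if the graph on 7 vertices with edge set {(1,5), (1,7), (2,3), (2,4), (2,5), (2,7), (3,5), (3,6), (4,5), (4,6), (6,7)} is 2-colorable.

Step 1: Attempt 2-coloring using BFS:
  Start at vertex 1, assign color 0
  Color vertex 5 with color 1 (neighbor of 1)
  Color vertex 7 with color 1 (neighbor of 1)
  Color vertex 2 with color 0 (neighbor of 5)
  Color vertex 3 with color 0 (neighbor of 5)
  Color vertex 4 with color 0 (neighbor of 5)
  Color vertex 6 with color 0 (neighbor of 7)

Step 2: Conflict found! Vertices 2 and 3 are adjacent but have the same color.
This means the graph contains an odd cycle.

The graph is NOT bipartite.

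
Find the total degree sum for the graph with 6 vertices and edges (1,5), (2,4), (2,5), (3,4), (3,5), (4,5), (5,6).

Step 1: Count edges incident to each vertex:
  deg(1) = 1 (neighbors: 5)
  deg(2) = 2 (neighbors: 4, 5)
  deg(3) = 2 (neighbors: 4, 5)
  deg(4) = 3 (neighbors: 2, 3, 5)
  deg(5) = 5 (neighbors: 1, 2, 3, 4, 6)
  deg(6) = 1 (neighbors: 5)

Step 2: Sum all degrees:
  1 + 2 + 2 + 3 + 5 + 1 = 14

Verification: sum of degrees = 2 * |E| = 2 * 7 = 14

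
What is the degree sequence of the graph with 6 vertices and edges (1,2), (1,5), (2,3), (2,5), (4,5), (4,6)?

Step 1: Count edges incident to each vertex:
  deg(1) = 2 (neighbors: 2, 5)
  deg(2) = 3 (neighbors: 1, 3, 5)
  deg(3) = 1 (neighbors: 2)
  deg(4) = 2 (neighbors: 5, 6)
  deg(5) = 3 (neighbors: 1, 2, 4)
  deg(6) = 1 (neighbors: 4)

Step 2: Sort degrees in non-increasing order:
  Degrees: [2, 3, 1, 2, 3, 1] -> sorted: [3, 3, 2, 2, 1, 1]

Degree sequence: [3, 3, 2, 2, 1, 1]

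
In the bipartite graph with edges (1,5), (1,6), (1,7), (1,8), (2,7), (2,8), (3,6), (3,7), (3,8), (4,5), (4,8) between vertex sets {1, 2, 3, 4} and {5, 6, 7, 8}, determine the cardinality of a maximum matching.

Step 1: List the neighbors of each left vertex:
  1: 5, 6, 7, 8
  2: 7, 8
  3: 6, 7, 8
  4: 5, 8

Step 2: Greedily match left vertices, then look for augmenting paths:
  Match 1 -- 5
  Match 2 -- 7
  Match 3 -- 6
  Match 4 -- 8
  No augmenting path remains.

Step 3: Verify this is maximum:
  Matching size 4 = min(|L|, |R|) = min(4, 4), which is an upper bound, so this matching is maximum.

Maximum matching: {(1,5), (2,7), (3,6), (4,8)}
Size: 4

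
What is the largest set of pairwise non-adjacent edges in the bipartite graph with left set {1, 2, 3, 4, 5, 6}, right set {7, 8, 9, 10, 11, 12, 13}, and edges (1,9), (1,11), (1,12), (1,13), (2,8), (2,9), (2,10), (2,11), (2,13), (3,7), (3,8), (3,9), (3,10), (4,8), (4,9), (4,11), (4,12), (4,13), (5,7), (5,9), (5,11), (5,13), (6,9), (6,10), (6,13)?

Step 1: List the neighbors of each left vertex:
  1: 9, 11, 12, 13
  2: 8, 9, 10, 11, 13
  3: 7, 8, 9, 10
  4: 8, 9, 11, 12, 13
  5: 7, 9, 11, 13
  6: 9, 10, 13

Step 2: Greedily match left vertices, then look for augmenting paths:
  Match 1 -- 9
  Match 2 -- 8
  Match 3 -- 7
  Match 4 -- 11
  Match 5 -- 13
  Match 6 -- 10
  No augmenting path remains.

Step 3: Verify this is maximum:
  Matching size 6 = min(|L|, |R|) = min(6, 7), which is an upper bound, so this matching is maximum.

Maximum matching: {(1,9), (2,8), (3,7), (4,11), (5,13), (6,10)}
Size: 6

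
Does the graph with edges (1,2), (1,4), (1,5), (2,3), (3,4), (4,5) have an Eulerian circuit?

Step 1: Find the degree of each vertex:
  deg(1) = 3
  deg(2) = 2
  deg(3) = 2
  deg(4) = 3
  deg(5) = 2

Step 2: Count vertices with odd degree:
  Odd-degree vertices: 1, 4 (2 total)

Step 3: Apply Euler's theorem:
  - Eulerian circuit exists iff graph is connected and all vertices have even degree
  - Eulerian path exists iff graph is connected and has 0 or 2 odd-degree vertices

Graph is connected with exactly 2 odd-degree vertices (1, 4).
Eulerian path exists (starting and ending at the odd-degree vertices), but no Eulerian circuit.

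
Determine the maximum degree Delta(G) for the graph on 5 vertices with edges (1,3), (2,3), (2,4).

Step 1: Count edges incident to each vertex:
  deg(1) = 1 (neighbors: 3)
  deg(2) = 2 (neighbors: 3, 4)
  deg(3) = 2 (neighbors: 1, 2)
  deg(4) = 1 (neighbors: 2)
  deg(5) = 0 (neighbors: none)

Step 2: Find maximum:
  max(1, 2, 2, 1, 0) = 2 (vertex 2)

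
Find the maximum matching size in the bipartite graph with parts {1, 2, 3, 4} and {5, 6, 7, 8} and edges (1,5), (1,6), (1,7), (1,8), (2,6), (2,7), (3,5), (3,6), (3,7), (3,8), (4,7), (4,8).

Step 1: List the neighbors of each left vertex:
  1: 5, 6, 7, 8
  2: 6, 7
  3: 5, 6, 7, 8
  4: 7, 8

Step 2: Greedily match left vertices, then look for augmenting paths:
  Match 1 -- 5
  Match 2 -- 6
  Match 3 -- 7
  Match 4 -- 8
  No augmenting path remains.

Step 3: Verify this is maximum:
  Matching size 4 = min(|L|, |R|) = min(4, 4), which is an upper bound, so this matching is maximum.

Maximum matching: {(1,5), (2,6), (3,7), (4,8)}
Size: 4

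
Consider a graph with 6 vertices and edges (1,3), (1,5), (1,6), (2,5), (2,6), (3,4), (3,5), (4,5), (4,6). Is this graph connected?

Step 1: Build adjacency list from edges:
  1: 3, 5, 6
  2: 5, 6
  3: 1, 4, 5
  4: 3, 5, 6
  5: 1, 2, 3, 4
  6: 1, 2, 4

Step 2: Run BFS/DFS from vertex 1:
  Visited: {1, 3, 5, 6, 4, 2}
  Reached 6 of 6 vertices

Step 3: All 6 vertices reached from vertex 1, so the graph is connected.
Answer: Yes, the graph is connected.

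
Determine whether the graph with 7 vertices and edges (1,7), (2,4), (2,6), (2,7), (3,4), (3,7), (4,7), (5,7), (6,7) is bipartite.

Step 1: Attempt 2-coloring using BFS:
  Start at vertex 1, assign color 0
  Color vertex 7 with color 1 (neighbor of 1)
  Color vertex 2 with color 0 (neighbor of 7)
  Color vertex 3 with color 0 (neighbor of 7)
  Color vertex 4 with color 0 (neighbor of 7)
  Color vertex 5 with color 0 (neighbor of 7)
  Color vertex 6 with color 0 (neighbor of 7)

Step 2: Conflict found! Vertices 2 and 4 are adjacent but have the same color.
This means the graph contains an odd cycle.

The graph is NOT bipartite.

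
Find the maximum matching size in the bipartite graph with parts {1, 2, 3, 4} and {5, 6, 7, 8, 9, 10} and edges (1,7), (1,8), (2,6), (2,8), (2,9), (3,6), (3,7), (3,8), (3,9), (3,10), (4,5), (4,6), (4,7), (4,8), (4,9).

Step 1: List the neighbors of each left vertex:
  1: 7, 8
  2: 6, 8, 9
  3: 6, 7, 8, 9, 10
  4: 5, 6, 7, 8, 9

Step 2: Greedily match left vertices, then look for augmenting paths:
  Match 1 -- 7
  Match 2 -- 6
  Match 3 -- 8
  Match 4 -- 5
  No augmenting path remains.

Step 3: Verify this is maximum:
  Matching size 4 = min(|L|, |R|) = min(4, 6), which is an upper bound, so this matching is maximum.

Maximum matching: {(1,7), (2,6), (3,8), (4,5)}
Size: 4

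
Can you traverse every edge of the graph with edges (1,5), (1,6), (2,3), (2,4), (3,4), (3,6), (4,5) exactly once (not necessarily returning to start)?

Step 1: Find the degree of each vertex:
  deg(1) = 2
  deg(2) = 2
  deg(3) = 3
  deg(4) = 3
  deg(5) = 2
  deg(6) = 2

Step 2: Count vertices with odd degree:
  Odd-degree vertices: 3, 4 (2 total)

Step 3: Apply Euler's theorem:
  - Eulerian circuit exists iff graph is connected and all vertices have even degree
  - Eulerian path exists iff graph is connected and has 0 or 2 odd-degree vertices

Graph is connected with exactly 2 odd-degree vertices (3, 4).
Eulerian path exists (starting and ending at the odd-degree vertices), but no Eulerian circuit.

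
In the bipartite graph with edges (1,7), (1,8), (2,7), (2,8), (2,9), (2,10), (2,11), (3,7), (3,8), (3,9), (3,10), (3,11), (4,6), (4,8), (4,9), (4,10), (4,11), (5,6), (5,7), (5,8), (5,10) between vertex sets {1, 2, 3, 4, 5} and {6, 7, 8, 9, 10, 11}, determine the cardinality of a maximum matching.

Step 1: List the neighbors of each left vertex:
  1: 7, 8
  2: 7, 8, 9, 10, 11
  3: 7, 8, 9, 10, 11
  4: 6, 8, 9, 10, 11
  5: 6, 7, 8, 10

Step 2: Greedily match left vertices, then look for augmenting paths:
  Match 1 -- 7
  Match 2 -- 8
  Match 3 -- 9
  Match 4 -- 6
  Match 5 -- 10
  No augmenting path remains.

Step 3: Verify this is maximum:
  Matching size 5 = min(|L|, |R|) = min(5, 6), which is an upper bound, so this matching is maximum.

Maximum matching: {(1,7), (2,8), (3,9), (4,6), (5,10)}
Size: 5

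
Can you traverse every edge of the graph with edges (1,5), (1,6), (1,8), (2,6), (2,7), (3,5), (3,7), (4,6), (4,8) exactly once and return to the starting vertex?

Step 1: Find the degree of each vertex:
  deg(1) = 3
  deg(2) = 2
  deg(3) = 2
  deg(4) = 2
  deg(5) = 2
  deg(6) = 3
  deg(7) = 2
  deg(8) = 2

Step 2: Count vertices with odd degree:
  Odd-degree vertices: 1, 6 (2 total)

Step 3: Apply Euler's theorem:
  - Eulerian circuit exists iff graph is connected and all vertices have even degree
  - Eulerian path exists iff graph is connected and has 0 or 2 odd-degree vertices

Graph is connected with exactly 2 odd-degree vertices (1, 6).
Eulerian path exists (starting and ending at the odd-degree vertices), but no Eulerian circuit.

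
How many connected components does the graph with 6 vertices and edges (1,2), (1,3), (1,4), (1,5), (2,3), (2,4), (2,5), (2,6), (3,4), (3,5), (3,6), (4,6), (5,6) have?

Step 1: Build adjacency list from edges:
  1: 2, 3, 4, 5
  2: 1, 3, 4, 5, 6
  3: 1, 2, 4, 5, 6
  4: 1, 2, 3, 6
  5: 1, 2, 3, 6
  6: 2, 3, 4, 5

Step 2: Run BFS/DFS from vertex 1:
  Visited: {1, 2, 3, 4, 5, 6}
  Reached 6 of 6 vertices

Step 3: All 6 vertices reached from vertex 1, so the graph is connected.
Number of connected components: 1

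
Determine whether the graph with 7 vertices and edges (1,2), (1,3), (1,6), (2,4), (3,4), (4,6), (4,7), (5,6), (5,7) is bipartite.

Step 1: Attempt 2-coloring using BFS:
  Start at vertex 1, assign color 0
  Color vertex 2 with color 1 (neighbor of 1)
  Color vertex 3 with color 1 (neighbor of 1)
  Color vertex 6 with color 1 (neighbor of 1)
  Color vertex 4 with color 0 (neighbor of 2)
  Color vertex 5 with color 0 (neighbor of 6)
  Color vertex 7 with color 1 (neighbor of 4)

Step 2: 2-coloring succeeded. No conflicts found.
  Set A (color 0): {1, 4, 5}
  Set B (color 1): {2, 3, 6, 7}

The graph is bipartite with partition {1, 4, 5}, {2, 3, 6, 7}.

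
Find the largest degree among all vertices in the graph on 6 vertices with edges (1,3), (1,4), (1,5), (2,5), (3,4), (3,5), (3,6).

Step 1: Count edges incident to each vertex:
  deg(1) = 3 (neighbors: 3, 4, 5)
  deg(2) = 1 (neighbors: 5)
  deg(3) = 4 (neighbors: 1, 4, 5, 6)
  deg(4) = 2 (neighbors: 1, 3)
  deg(5) = 3 (neighbors: 1, 2, 3)
  deg(6) = 1 (neighbors: 3)

Step 2: Find maximum:
  max(3, 1, 4, 2, 3, 1) = 4 (vertex 3)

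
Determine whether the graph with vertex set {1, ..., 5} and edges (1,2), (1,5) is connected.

Step 1: Build adjacency list from edges:
  1: 2, 5
  2: 1
  3: (none)
  4: (none)
  5: 1

Step 2: Run BFS/DFS from vertex 1:
  Visited: {1, 2, 5}
  Reached 3 of 5 vertices

Step 3: Only 3 of 5 vertices reached. Graph is disconnected.
Connected components: {1, 2, 5}, {3}, {4}
Answer: No, the graph is not connected (3 components).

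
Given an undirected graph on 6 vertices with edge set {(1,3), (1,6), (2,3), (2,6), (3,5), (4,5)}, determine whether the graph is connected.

Step 1: Build adjacency list from edges:
  1: 3, 6
  2: 3, 6
  3: 1, 2, 5
  4: 5
  5: 3, 4
  6: 1, 2

Step 2: Run BFS/DFS from vertex 1:
  Visited: {1, 3, 6, 2, 5, 4}
  Reached 6 of 6 vertices

Step 3: All 6 vertices reached from vertex 1, so the graph is connected.
Answer: Yes, the graph is connected.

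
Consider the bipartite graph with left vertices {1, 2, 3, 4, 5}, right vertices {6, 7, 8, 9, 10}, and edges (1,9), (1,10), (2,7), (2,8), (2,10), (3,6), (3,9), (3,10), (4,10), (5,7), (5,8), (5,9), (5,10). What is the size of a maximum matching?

Step 1: List the neighbors of each left vertex:
  1: 9, 10
  2: 7, 8, 10
  3: 6, 9, 10
  4: 10
  5: 7, 8, 9, 10

Step 2: Greedily match left vertices, then look for augmenting paths:
  Match 1 -- 9
  Match 2 -- 7
  Match 3 -- 6
  Match 4 -- 10
  Match 5 -- 8
  No augmenting path remains.

Step 3: Verify this is maximum:
  Matching size 5 = min(|L|, |R|) = min(5, 5), which is an upper bound, so this matching is maximum.

Maximum matching: {(1,9), (2,7), (3,6), (4,10), (5,8)}
Size: 5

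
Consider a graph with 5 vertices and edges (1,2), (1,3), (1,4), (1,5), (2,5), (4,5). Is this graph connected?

Step 1: Build adjacency list from edges:
  1: 2, 3, 4, 5
  2: 1, 5
  3: 1
  4: 1, 5
  5: 1, 2, 4

Step 2: Run BFS/DFS from vertex 1:
  Visited: {1, 2, 3, 4, 5}
  Reached 5 of 5 vertices

Step 3: All 5 vertices reached from vertex 1, so the graph is connected.
Answer: Yes, the graph is connected.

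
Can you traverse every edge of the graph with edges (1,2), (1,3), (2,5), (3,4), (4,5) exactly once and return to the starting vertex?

Step 1: Find the degree of each vertex:
  deg(1) = 2
  deg(2) = 2
  deg(3) = 2
  deg(4) = 2
  deg(5) = 2

Step 2: Count vertices with odd degree:
  All vertices have even degree (0 odd-degree vertices)

Step 3: Apply Euler's theorem:
  - Eulerian circuit exists iff graph is connected and all vertices have even degree
  - Eulerian path exists iff graph is connected and has 0 or 2 odd-degree vertices

Graph is connected with 0 odd-degree vertices.
Both Eulerian circuit and Eulerian path exist.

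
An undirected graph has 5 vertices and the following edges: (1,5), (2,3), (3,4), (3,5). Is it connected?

Step 1: Build adjacency list from edges:
  1: 5
  2: 3
  3: 2, 4, 5
  4: 3
  5: 1, 3

Step 2: Run BFS/DFS from vertex 1:
  Visited: {1, 5, 3, 2, 4}
  Reached 5 of 5 vertices

Step 3: All 5 vertices reached from vertex 1, so the graph is connected.
Answer: Yes, the graph is connected.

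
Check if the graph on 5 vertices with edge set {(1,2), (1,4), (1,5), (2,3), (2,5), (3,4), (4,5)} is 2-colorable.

Step 1: Attempt 2-coloring using BFS:
  Start at vertex 1, assign color 0
  Color vertex 2 with color 1 (neighbor of 1)
  Color vertex 4 with color 1 (neighbor of 1)
  Color vertex 5 with color 1 (neighbor of 1)
  Color vertex 3 with color 0 (neighbor of 2)

Step 2: Conflict found! Vertices 2 and 5 are adjacent but have the same color.
This means the graph contains an odd cycle.

The graph is NOT bipartite.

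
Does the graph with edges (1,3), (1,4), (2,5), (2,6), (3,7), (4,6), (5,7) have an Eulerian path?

Step 1: Find the degree of each vertex:
  deg(1) = 2
  deg(2) = 2
  deg(3) = 2
  deg(4) = 2
  deg(5) = 2
  deg(6) = 2
  deg(7) = 2

Step 2: Count vertices with odd degree:
  All vertices have even degree (0 odd-degree vertices)

Step 3: Apply Euler's theorem:
  - Eulerian circuit exists iff graph is connected and all vertices have even degree
  - Eulerian path exists iff graph is connected and has 0 or 2 odd-degree vertices

Graph is connected with 0 odd-degree vertices.
Both Eulerian circuit and Eulerian path exist.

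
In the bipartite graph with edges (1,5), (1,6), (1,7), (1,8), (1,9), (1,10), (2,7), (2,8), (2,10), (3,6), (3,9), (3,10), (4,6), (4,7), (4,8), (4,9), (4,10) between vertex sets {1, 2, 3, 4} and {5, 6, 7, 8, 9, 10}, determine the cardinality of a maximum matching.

Step 1: List the neighbors of each left vertex:
  1: 5, 6, 7, 8, 9, 10
  2: 7, 8, 10
  3: 6, 9, 10
  4: 6, 7, 8, 9, 10

Step 2: Greedily match left vertices, then look for augmenting paths:
  Match 1 -- 5
  Match 2 -- 7
  Match 3 -- 6
  Match 4 -- 8
  No augmenting path remains.

Step 3: Verify this is maximum:
  Matching size 4 = min(|L|, |R|) = min(4, 6), which is an upper bound, so this matching is maximum.

Maximum matching: {(1,5), (2,7), (3,6), (4,8)}
Size: 4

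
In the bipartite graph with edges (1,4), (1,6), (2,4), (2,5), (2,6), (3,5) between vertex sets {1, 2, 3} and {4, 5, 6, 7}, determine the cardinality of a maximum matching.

Step 1: List the neighbors of each left vertex:
  1: 4, 6
  2: 4, 5, 6
  3: 5

Step 2: Greedily match left vertices, then look for augmenting paths:
  Match 1 -- 4
  Match 2 -- 6
  Match 3 -- 5
  No augmenting path remains.

Step 3: Verify this is maximum:
  Matching size 3 = min(|L|, |R|) = min(3, 4), which is an upper bound, so this matching is maximum.

Maximum matching: {(1,4), (2,6), (3,5)}
Size: 3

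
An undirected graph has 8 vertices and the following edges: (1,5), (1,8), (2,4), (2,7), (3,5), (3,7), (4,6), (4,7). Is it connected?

Step 1: Build adjacency list from edges:
  1: 5, 8
  2: 4, 7
  3: 5, 7
  4: 2, 6, 7
  5: 1, 3
  6: 4
  7: 2, 3, 4
  8: 1

Step 2: Run BFS/DFS from vertex 1:
  Visited: {1, 5, 8, 3, 7, 2, 4, 6}
  Reached 8 of 8 vertices

Step 3: All 8 vertices reached from vertex 1, so the graph is connected.
Answer: Yes, the graph is connected.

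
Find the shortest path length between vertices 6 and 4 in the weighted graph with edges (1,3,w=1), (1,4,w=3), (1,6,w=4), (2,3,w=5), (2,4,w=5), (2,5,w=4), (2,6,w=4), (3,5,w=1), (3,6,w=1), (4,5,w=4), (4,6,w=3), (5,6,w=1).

Step 1: Build adjacency list with weights:
  1: 3(w=1), 4(w=3), 6(w=4)
  2: 3(w=5), 4(w=5), 5(w=4), 6(w=4)
  3: 1(w=1), 2(w=5), 5(w=1), 6(w=1)
  4: 1(w=3), 2(w=5), 5(w=4), 6(w=3)
  5: 2(w=4), 3(w=1), 4(w=4), 6(w=1)
  6: 1(w=4), 2(w=4), 3(w=1), 4(w=3), 5(w=1)

Step 2: Apply Dijkstra's algorithm from vertex 6:
  Visit vertex 6 (distance=0)
    Update dist[1] = 4
    Update dist[2] = 4
    Update dist[3] = 1
    Update dist[4] = 3
    Update dist[5] = 1
  Visit vertex 3 (distance=1)
    Update dist[1] = 2
  Visit vertex 5 (distance=1)
  Visit vertex 1 (distance=2)
  Visit vertex 4 (distance=3)

Step 3: Shortest path: 6 -> 4
Total weight: 3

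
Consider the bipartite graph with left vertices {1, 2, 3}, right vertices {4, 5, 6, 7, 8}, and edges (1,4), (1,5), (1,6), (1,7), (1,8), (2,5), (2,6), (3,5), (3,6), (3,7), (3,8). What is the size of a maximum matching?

Step 1: List the neighbors of each left vertex:
  1: 4, 5, 6, 7, 8
  2: 5, 6
  3: 5, 6, 7, 8

Step 2: Greedily match left vertices, then look for augmenting paths:
  Match 1 -- 4
  Match 2 -- 5
  Match 3 -- 6
  No augmenting path remains.

Step 3: Verify this is maximum:
  Matching size 3 = min(|L|, |R|) = min(3, 5), which is an upper bound, so this matching is maximum.

Maximum matching: {(1,4), (2,5), (3,6)}
Size: 3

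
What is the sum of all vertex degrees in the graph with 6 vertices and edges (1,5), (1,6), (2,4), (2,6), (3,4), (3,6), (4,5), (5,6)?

Step 1: Count edges incident to each vertex:
  deg(1) = 2 (neighbors: 5, 6)
  deg(2) = 2 (neighbors: 4, 6)
  deg(3) = 2 (neighbors: 4, 6)
  deg(4) = 3 (neighbors: 2, 3, 5)
  deg(5) = 3 (neighbors: 1, 4, 6)
  deg(6) = 4 (neighbors: 1, 2, 3, 5)

Step 2: Sum all degrees:
  2 + 2 + 2 + 3 + 3 + 4 = 16

Verification: sum of degrees = 2 * |E| = 2 * 8 = 16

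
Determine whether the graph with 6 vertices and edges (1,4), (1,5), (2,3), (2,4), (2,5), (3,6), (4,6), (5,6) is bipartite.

Step 1: Attempt 2-coloring using BFS:
  Start at vertex 1, assign color 0
  Color vertex 4 with color 1 (neighbor of 1)
  Color vertex 5 with color 1 (neighbor of 1)
  Color vertex 2 with color 0 (neighbor of 4)
  Color vertex 6 with color 0 (neighbor of 4)
  Color vertex 3 with color 1 (neighbor of 2)

Step 2: 2-coloring succeeded. No conflicts found.
  Set A (color 0): {1, 2, 6}
  Set B (color 1): {3, 4, 5}

The graph is bipartite with partition {1, 2, 6}, {3, 4, 5}.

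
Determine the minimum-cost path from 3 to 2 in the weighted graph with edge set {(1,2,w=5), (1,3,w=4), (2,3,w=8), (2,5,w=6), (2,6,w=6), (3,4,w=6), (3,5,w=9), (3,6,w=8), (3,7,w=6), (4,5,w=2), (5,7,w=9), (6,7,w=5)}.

Step 1: Build adjacency list with weights:
  1: 2(w=5), 3(w=4)
  2: 1(w=5), 3(w=8), 5(w=6), 6(w=6)
  3: 1(w=4), 2(w=8), 4(w=6), 5(w=9), 6(w=8), 7(w=6)
  4: 3(w=6), 5(w=2)
  5: 2(w=6), 3(w=9), 4(w=2), 7(w=9)
  6: 2(w=6), 3(w=8), 7(w=5)
  7: 3(w=6), 5(w=9), 6(w=5)

Step 2: Apply Dijkstra's algorithm from vertex 3:
  Visit vertex 3 (distance=0)
    Update dist[1] = 4
    Update dist[2] = 8
    Update dist[4] = 6
    Update dist[5] = 9
    Update dist[6] = 8
    Update dist[7] = 6
  Visit vertex 1 (distance=4)
  Visit vertex 4 (distance=6)
    Update dist[5] = 8
  Visit vertex 7 (distance=6)
  Visit vertex 2 (distance=8)

Step 3: Shortest path: 3 -> 2
Total weight: 8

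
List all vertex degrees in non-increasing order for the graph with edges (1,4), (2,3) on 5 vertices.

Step 1: Count edges incident to each vertex:
  deg(1) = 1 (neighbors: 4)
  deg(2) = 1 (neighbors: 3)
  deg(3) = 1 (neighbors: 2)
  deg(4) = 1 (neighbors: 1)
  deg(5) = 0 (neighbors: none)

Step 2: Sort degrees in non-increasing order:
  Degrees: [1, 1, 1, 1, 0] -> sorted: [1, 1, 1, 1, 0]

Degree sequence: [1, 1, 1, 1, 0]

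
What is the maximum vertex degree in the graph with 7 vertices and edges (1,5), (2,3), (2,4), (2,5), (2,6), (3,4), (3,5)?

Step 1: Count edges incident to each vertex:
  deg(1) = 1 (neighbors: 5)
  deg(2) = 4 (neighbors: 3, 4, 5, 6)
  deg(3) = 3 (neighbors: 2, 4, 5)
  deg(4) = 2 (neighbors: 2, 3)
  deg(5) = 3 (neighbors: 1, 2, 3)
  deg(6) = 1 (neighbors: 2)
  deg(7) = 0 (neighbors: none)

Step 2: Find maximum:
  max(1, 4, 3, 2, 3, 1, 0) = 4 (vertex 2)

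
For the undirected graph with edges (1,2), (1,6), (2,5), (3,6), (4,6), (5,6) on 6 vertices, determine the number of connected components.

Step 1: Build adjacency list from edges:
  1: 2, 6
  2: 1, 5
  3: 6
  4: 6
  5: 2, 6
  6: 1, 3, 4, 5

Step 2: Run BFS/DFS from vertex 1:
  Visited: {1, 2, 6, 5, 3, 4}
  Reached 6 of 6 vertices

Step 3: All 6 vertices reached from vertex 1, so the graph is connected.
Number of connected components: 1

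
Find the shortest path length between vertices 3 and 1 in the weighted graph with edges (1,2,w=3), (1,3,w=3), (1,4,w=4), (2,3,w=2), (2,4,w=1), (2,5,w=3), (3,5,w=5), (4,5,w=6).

Step 1: Build adjacency list with weights:
  1: 2(w=3), 3(w=3), 4(w=4)
  2: 1(w=3), 3(w=2), 4(w=1), 5(w=3)
  3: 1(w=3), 2(w=2), 5(w=5)
  4: 1(w=4), 2(w=1), 5(w=6)
  5: 2(w=3), 3(w=5), 4(w=6)

Step 2: Apply Dijkstra's algorithm from vertex 3:
  Visit vertex 3 (distance=0)
    Update dist[1] = 3
    Update dist[2] = 2
    Update dist[5] = 5
  Visit vertex 2 (distance=2)
    Update dist[4] = 3
  Visit vertex 1 (distance=3)

Step 3: Shortest path: 3 -> 1
Total weight: 3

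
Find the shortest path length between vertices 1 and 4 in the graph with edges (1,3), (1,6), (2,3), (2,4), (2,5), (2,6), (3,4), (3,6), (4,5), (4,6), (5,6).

Step 1: Build adjacency list:
  1: 3, 6
  2: 3, 4, 5, 6
  3: 1, 2, 4, 6
  4: 2, 3, 5, 6
  5: 2, 4, 6
  6: 1, 2, 3, 4, 5

Step 2: BFS from vertex 1 to find shortest path to 4:
  vertex 3 reached at distance 1
  vertex 6 reached at distance 1
  vertex 2 reached at distance 2
  vertex 4 reached at distance 2

Step 3: Shortest path: 1 -> 6 -> 4
Path length: 2 edges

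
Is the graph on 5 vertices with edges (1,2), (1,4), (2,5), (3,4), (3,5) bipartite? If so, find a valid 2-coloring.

Step 1: Attempt 2-coloring using BFS:
  Start at vertex 1, assign color 0
  Color vertex 2 with color 1 (neighbor of 1)
  Color vertex 4 with color 1 (neighbor of 1)
  Color vertex 5 with color 0 (neighbor of 2)
  Color vertex 3 with color 0 (neighbor of 4)

Step 2: Conflict found! Vertices 5 and 3 are adjacent but have the same color.
This means the graph contains an odd cycle.

The graph is NOT bipartite.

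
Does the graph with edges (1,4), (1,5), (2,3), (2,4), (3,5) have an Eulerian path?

Step 1: Find the degree of each vertex:
  deg(1) = 2
  deg(2) = 2
  deg(3) = 2
  deg(4) = 2
  deg(5) = 2

Step 2: Count vertices with odd degree:
  All vertices have even degree (0 odd-degree vertices)

Step 3: Apply Euler's theorem:
  - Eulerian circuit exists iff graph is connected and all vertices have even degree
  - Eulerian path exists iff graph is connected and has 0 or 2 odd-degree vertices

Graph is connected with 0 odd-degree vertices.
Both Eulerian circuit and Eulerian path exist.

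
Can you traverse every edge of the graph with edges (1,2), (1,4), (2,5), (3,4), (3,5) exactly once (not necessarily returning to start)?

Step 1: Find the degree of each vertex:
  deg(1) = 2
  deg(2) = 2
  deg(3) = 2
  deg(4) = 2
  deg(5) = 2

Step 2: Count vertices with odd degree:
  All vertices have even degree (0 odd-degree vertices)

Step 3: Apply Euler's theorem:
  - Eulerian circuit exists iff graph is connected and all vertices have even degree
  - Eulerian path exists iff graph is connected and has 0 or 2 odd-degree vertices

Graph is connected with 0 odd-degree vertices.
Both Eulerian circuit and Eulerian path exist.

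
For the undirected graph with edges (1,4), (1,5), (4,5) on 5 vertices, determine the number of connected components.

Step 1: Build adjacency list from edges:
  1: 4, 5
  2: (none)
  3: (none)
  4: 1, 5
  5: 1, 4

Step 2: Run BFS/DFS from vertex 1:
  Visited: {1, 4, 5}
  Reached 3 of 5 vertices

Step 3: Only 3 of 5 vertices reached. Graph is disconnected.
Connected components: {1, 4, 5}, {2}, {3}
Number of connected components: 3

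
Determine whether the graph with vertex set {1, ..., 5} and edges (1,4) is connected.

Step 1: Build adjacency list from edges:
  1: 4
  2: (none)
  3: (none)
  4: 1
  5: (none)

Step 2: Run BFS/DFS from vertex 1:
  Visited: {1, 4}
  Reached 2 of 5 vertices

Step 3: Only 2 of 5 vertices reached. Graph is disconnected.
Connected components: {1, 4}, {2}, {3}, {5}
Answer: No, the graph is not connected (4 components).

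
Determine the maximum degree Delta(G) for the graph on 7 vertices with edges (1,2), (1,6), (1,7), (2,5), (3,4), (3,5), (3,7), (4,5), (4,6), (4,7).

Step 1: Count edges incident to each vertex:
  deg(1) = 3 (neighbors: 2, 6, 7)
  deg(2) = 2 (neighbors: 1, 5)
  deg(3) = 3 (neighbors: 4, 5, 7)
  deg(4) = 4 (neighbors: 3, 5, 6, 7)
  deg(5) = 3 (neighbors: 2, 3, 4)
  deg(6) = 2 (neighbors: 1, 4)
  deg(7) = 3 (neighbors: 1, 3, 4)

Step 2: Find maximum:
  max(3, 2, 3, 4, 3, 2, 3) = 4 (vertex 4)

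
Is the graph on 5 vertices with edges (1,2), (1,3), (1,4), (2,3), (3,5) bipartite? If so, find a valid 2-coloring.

Step 1: Attempt 2-coloring using BFS:
  Start at vertex 1, assign color 0
  Color vertex 2 with color 1 (neighbor of 1)
  Color vertex 3 with color 1 (neighbor of 1)
  Color vertex 4 with color 1 (neighbor of 1)

Step 2: Conflict found! Vertices 2 and 3 are adjacent but have the same color.
This means the graph contains an odd cycle.

The graph is NOT bipartite.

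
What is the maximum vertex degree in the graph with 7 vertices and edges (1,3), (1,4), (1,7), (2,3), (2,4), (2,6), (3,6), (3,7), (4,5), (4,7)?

Step 1: Count edges incident to each vertex:
  deg(1) = 3 (neighbors: 3, 4, 7)
  deg(2) = 3 (neighbors: 3, 4, 6)
  deg(3) = 4 (neighbors: 1, 2, 6, 7)
  deg(4) = 4 (neighbors: 1, 2, 5, 7)
  deg(5) = 1 (neighbors: 4)
  deg(6) = 2 (neighbors: 2, 3)
  deg(7) = 3 (neighbors: 1, 3, 4)

Step 2: Find maximum:
  max(3, 3, 4, 4, 1, 2, 3) = 4 (vertex 3)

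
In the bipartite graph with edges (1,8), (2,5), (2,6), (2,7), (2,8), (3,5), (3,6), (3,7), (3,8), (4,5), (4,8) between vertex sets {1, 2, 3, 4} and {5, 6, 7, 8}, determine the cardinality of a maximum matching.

Step 1: List the neighbors of each left vertex:
  1: 8
  2: 5, 6, 7, 8
  3: 5, 6, 7, 8
  4: 5, 8

Step 2: Greedily match left vertices, then look for augmenting paths:
  Match 1 -- 8
  Match 2 -- 7
  Match 3 -- 6
  Match 4 -- 5
  No augmenting path remains.

Step 3: Verify this is maximum:
  Matching size 4 = min(|L|, |R|) = min(4, 4), which is an upper bound, so this matching is maximum.

Maximum matching: {(1,8), (2,7), (3,6), (4,5)}
Size: 4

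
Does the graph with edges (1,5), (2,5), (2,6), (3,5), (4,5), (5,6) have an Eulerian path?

Step 1: Find the degree of each vertex:
  deg(1) = 1
  deg(2) = 2
  deg(3) = 1
  deg(4) = 1
  deg(5) = 5
  deg(6) = 2

Step 2: Count vertices with odd degree:
  Odd-degree vertices: 1, 3, 4, 5 (4 total)

Step 3: Apply Euler's theorem:
  - Eulerian circuit exists iff graph is connected and all vertices have even degree
  - Eulerian path exists iff graph is connected and has 0 or 2 odd-degree vertices

Graph has 4 odd-degree vertices (need 0 or 2).
Neither Eulerian path nor Eulerian circuit exists.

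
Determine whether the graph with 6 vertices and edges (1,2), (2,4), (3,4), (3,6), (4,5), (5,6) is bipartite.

Step 1: Attempt 2-coloring using BFS:
  Start at vertex 1, assign color 0
  Color vertex 2 with color 1 (neighbor of 1)
  Color vertex 4 with color 0 (neighbor of 2)
  Color vertex 3 with color 1 (neighbor of 4)
  Color vertex 5 with color 1 (neighbor of 4)
  Color vertex 6 with color 0 (neighbor of 3)

Step 2: 2-coloring succeeded. No conflicts found.
  Set A (color 0): {1, 4, 6}
  Set B (color 1): {2, 3, 5}

The graph is bipartite with partition {1, 4, 6}, {2, 3, 5}.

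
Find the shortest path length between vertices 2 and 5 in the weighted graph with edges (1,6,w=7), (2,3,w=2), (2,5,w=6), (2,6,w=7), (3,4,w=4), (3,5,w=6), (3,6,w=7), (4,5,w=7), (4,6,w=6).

Step 1: Build adjacency list with weights:
  1: 6(w=7)
  2: 3(w=2), 5(w=6), 6(w=7)
  3: 2(w=2), 4(w=4), 5(w=6), 6(w=7)
  4: 3(w=4), 5(w=7), 6(w=6)
  5: 2(w=6), 3(w=6), 4(w=7)
  6: 1(w=7), 2(w=7), 3(w=7), 4(w=6)

Step 2: Apply Dijkstra's algorithm from vertex 2:
  Visit vertex 2 (distance=0)
    Update dist[3] = 2
    Update dist[5] = 6
    Update dist[6] = 7
  Visit vertex 3 (distance=2)
    Update dist[4] = 6
  Visit vertex 4 (distance=6)
  Visit vertex 5 (distance=6)

Step 3: Shortest path: 2 -> 5
Total weight: 6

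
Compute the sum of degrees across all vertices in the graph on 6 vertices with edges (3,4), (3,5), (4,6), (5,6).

Step 1: Count edges incident to each vertex:
  deg(1) = 0 (neighbors: none)
  deg(2) = 0 (neighbors: none)
  deg(3) = 2 (neighbors: 4, 5)
  deg(4) = 2 (neighbors: 3, 6)
  deg(5) = 2 (neighbors: 3, 6)
  deg(6) = 2 (neighbors: 4, 5)

Step 2: Sum all degrees:
  0 + 0 + 2 + 2 + 2 + 2 = 8

Verification: sum of degrees = 2 * |E| = 2 * 4 = 8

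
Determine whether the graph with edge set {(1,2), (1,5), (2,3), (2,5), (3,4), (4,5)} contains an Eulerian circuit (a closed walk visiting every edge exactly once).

Step 1: Find the degree of each vertex:
  deg(1) = 2
  deg(2) = 3
  deg(3) = 2
  deg(4) = 2
  deg(5) = 3

Step 2: Count vertices with odd degree:
  Odd-degree vertices: 2, 5 (2 total)

Step 3: Apply Euler's theorem:
  - Eulerian circuit exists iff graph is connected and all vertices have even degree
  - Eulerian path exists iff graph is connected and has 0 or 2 odd-degree vertices

Graph is connected with exactly 2 odd-degree vertices (2, 5).
Eulerian path exists (starting and ending at the odd-degree vertices), but no Eulerian circuit.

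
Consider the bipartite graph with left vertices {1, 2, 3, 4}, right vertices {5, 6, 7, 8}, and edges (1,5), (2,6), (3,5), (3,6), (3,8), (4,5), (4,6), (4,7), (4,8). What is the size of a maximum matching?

Step 1: List the neighbors of each left vertex:
  1: 5
  2: 6
  3: 5, 6, 8
  4: 5, 6, 7, 8

Step 2: Greedily match left vertices, then look for augmenting paths:
  Match 1 -- 5
  Match 2 -- 6
  Match 3 -- 8
  Match 4 -- 7
  No augmenting path remains.

Step 3: Verify this is maximum:
  Matching size 4 = min(|L|, |R|) = min(4, 4), which is an upper bound, so this matching is maximum.

Maximum matching: {(1,5), (2,6), (3,8), (4,7)}
Size: 4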